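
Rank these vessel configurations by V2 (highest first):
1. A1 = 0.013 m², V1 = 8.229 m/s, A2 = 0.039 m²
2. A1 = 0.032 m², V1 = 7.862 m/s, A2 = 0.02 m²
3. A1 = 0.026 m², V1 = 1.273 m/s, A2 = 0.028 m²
Case 1: V2 = 2.743 m/s
Case 2: V2 = 12.58 m/s
Case 3: V2 = 1.182 m/s
Ranking (highest first): 2, 1, 3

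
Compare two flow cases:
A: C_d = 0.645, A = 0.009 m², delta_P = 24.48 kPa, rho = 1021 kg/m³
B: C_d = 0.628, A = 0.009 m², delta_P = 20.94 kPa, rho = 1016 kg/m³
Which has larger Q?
Q(A) = 40.2 L/s, Q(B) = 36.29 L/s. Answer: A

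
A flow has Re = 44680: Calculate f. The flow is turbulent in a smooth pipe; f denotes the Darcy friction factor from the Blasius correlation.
Formula: f = \frac{0.316}{Re^{0.25}}
f = 0.316/44680^0.25 = 0.02173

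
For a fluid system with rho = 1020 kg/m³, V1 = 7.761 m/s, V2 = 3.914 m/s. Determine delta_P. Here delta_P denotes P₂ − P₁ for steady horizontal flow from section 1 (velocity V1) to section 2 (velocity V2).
Formula: \Delta P = \frac{1}{2} \rho (V_1^2 - V_2^2)
delta_P = 0.5·1020·(7.761² − 3.914²)/1000 = 22.91 kPa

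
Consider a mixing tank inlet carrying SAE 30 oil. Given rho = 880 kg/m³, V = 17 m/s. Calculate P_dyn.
Formula: P_{dyn} = \frac{1}{2} \rho V^2
P_dyn = 0.5·880·17²/1000 = 127.2 kPa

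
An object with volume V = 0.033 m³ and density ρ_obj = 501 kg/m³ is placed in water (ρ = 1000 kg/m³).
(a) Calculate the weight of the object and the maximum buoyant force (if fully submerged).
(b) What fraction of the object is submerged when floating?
(a) W=rho_obj*g*V=501*9.81*0.033=162.2 N; F_B(max)=rho*g*V=1000*9.81*0.033=323.7 N
(b) Floating fraction=rho_obj/rho=501/1000=0.501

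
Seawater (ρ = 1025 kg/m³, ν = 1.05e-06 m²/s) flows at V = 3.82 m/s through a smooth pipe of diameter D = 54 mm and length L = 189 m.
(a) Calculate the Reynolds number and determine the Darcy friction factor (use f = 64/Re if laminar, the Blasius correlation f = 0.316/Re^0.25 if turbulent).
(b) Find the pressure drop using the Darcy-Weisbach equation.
(a) Re = V·D/ν = 3.82·0.054/1.05e-06 = 196460 → turbulent (Re > 4000); f = 0.316/Re^0.25 = 0.316/196460^0.25 = 0.01501 (Blasius is strictly valid for Re ≲ 1e5; used here as the smooth-pipe estimate the problem specifies)
(b) Darcy-Weisbach: ΔP = f·(L/D)·½ρV²/1000 = 0.01501·(189/0.054)·½·1025·3.82²/1000 = 392.9 kPa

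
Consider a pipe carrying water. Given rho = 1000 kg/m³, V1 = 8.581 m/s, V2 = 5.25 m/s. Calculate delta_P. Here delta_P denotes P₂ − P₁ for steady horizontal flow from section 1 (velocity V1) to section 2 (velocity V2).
Formula: \Delta P = \frac{1}{2} \rho (V_1^2 - V_2^2)
delta_P = 0.5·1000·(8.581² − 5.25²)/1000 = 23.04 kPa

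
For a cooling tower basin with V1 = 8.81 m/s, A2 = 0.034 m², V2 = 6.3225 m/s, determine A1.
Formula: V_2 = \frac{A_1 V_1}{A_2}
Substituting knowns: 6.3225 = A1·8.81/0.034
Solving for A1: A1 = 6.3225·0.034/8.81 = 0.0244 m²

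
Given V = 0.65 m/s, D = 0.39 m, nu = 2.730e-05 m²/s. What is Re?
Formula: Re = \frac{V D}{\nu}
Re = 0.65·0.39/2.730e-05 = 9286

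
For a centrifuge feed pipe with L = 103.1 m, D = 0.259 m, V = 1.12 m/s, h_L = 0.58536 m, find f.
Formula: h_L = f \frac{L}{D} \frac{V^2}{2g}
Substituting knowns: 0.58536 = f·(103.1/0.259)·1.12²/(2·9.81)
Solving for f: f = 0.58536·2·9.81/((103.1/0.259)·1.12²) = 0.023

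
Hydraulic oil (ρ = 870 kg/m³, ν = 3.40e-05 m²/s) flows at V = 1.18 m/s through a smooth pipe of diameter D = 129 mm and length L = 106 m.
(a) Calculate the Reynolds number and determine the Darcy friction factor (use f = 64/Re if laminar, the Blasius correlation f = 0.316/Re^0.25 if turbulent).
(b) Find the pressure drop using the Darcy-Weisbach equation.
(a) Re = V·D/ν = 1.18·0.129/3.40e-05 = 4477.1 → turbulent (Re > 4000); f = 0.316/Re^0.25 = 0.316/4477.1^0.25 = 0.038631
(b) Darcy-Weisbach: ΔP = f·(L/D)·½ρV²/1000 = 0.038631·(106/0.129)·½·870·1.18²/1000 = 19.23 kPa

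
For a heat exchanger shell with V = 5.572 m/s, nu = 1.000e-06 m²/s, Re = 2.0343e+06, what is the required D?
Formula: Re = \frac{V D}{\nu}
Substituting knowns: 2.0343e+06 = 5.572·D/1.000e-06
Solving for D: D = 2.0343e+06·1.000e-06/5.572 = 0.3651 m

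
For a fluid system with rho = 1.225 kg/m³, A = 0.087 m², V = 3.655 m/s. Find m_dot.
Formula: \dot{m} = \rho A V
m_dot = 1.225·0.087·3.655 = 0.3895 kg/s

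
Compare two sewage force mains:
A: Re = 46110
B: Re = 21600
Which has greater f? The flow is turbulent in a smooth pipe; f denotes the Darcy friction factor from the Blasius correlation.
f(A) = 0.02156, f(B) = 0.02607. Answer: B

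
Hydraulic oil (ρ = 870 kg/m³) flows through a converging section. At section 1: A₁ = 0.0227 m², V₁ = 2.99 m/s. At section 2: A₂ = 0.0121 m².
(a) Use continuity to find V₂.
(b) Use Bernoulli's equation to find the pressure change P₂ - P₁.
(a) Continuity: A₁V₁=A₂V₂ -> V₂=A₁V₁/A₂=0.0227*2.99/0.0121=5.61 m/s
(b) Bernoulli: P₂-P₁=0.5*rho*(V₁^2-V₂^2)/1000=0.5*870*(2.99^2-5.61^2)/1000=-9.801 kPa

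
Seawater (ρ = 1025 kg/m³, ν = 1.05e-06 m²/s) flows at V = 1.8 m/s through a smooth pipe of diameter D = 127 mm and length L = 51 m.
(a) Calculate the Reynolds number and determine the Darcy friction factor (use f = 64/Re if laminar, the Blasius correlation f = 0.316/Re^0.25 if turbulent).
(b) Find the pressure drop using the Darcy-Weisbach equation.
(a) Re = V·D/ν = 1.8·0.127/1.05e-06 = 217710 → turbulent (Re > 4000); f = 0.316/Re^0.25 = 0.316/217710^0.25 = 0.014629 (Blasius is strictly valid for Re ≲ 1e5; used here as the smooth-pipe estimate the problem specifies)
(b) Darcy-Weisbach: ΔP = f·(L/D)·½ρV²/1000 = 0.014629·(51/0.127)·½·1025·1.8²/1000 = 9.755 kPa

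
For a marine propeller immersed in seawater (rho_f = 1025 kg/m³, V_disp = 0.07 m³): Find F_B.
Formula: F_B = \rho_f g V_{disp}
F_B = 1025·9.81·0.07 = 703.9 N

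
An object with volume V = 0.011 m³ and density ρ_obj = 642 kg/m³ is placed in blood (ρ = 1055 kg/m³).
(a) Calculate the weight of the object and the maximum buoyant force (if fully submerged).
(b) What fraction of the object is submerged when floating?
(a) W=rho_obj*g*V=642*9.81*0.011=69.3 N; F_B(max)=rho*g*V=1055*9.81*0.011=113.8 N
(b) Floating fraction=rho_obj/rho=642/1055=0.609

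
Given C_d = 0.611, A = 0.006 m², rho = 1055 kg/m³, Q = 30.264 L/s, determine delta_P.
Formula: Q = C_d A \sqrt{\frac{2 \Delta P}{\rho}}
Substituting knowns: 30.264 = 0.611·0.006·√(2·(delta_P·1000)/1055)·1000
Solving for delta_P: delta_P = ((30.264/1000)/(0.611·0.006))²·1055/2/1000 = 35.95 kPa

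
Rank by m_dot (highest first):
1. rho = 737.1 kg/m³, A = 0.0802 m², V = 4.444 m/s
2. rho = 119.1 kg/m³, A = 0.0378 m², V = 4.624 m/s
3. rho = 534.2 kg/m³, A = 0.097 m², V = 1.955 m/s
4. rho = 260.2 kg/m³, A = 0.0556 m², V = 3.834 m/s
Case 1: m_dot = 262.7 kg/s
Case 2: m_dot = 20.82 kg/s
Case 3: m_dot = 101.3 kg/s
Case 4: m_dot = 55.47 kg/s
Ranking (highest first): 1, 3, 4, 2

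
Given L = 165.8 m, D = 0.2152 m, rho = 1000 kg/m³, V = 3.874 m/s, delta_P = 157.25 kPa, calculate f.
Formula: \Delta P = f \frac{L}{D} \frac{\rho V^2}{2}
Substituting knowns: 157.25 = f·(165.8/0.2152)·0.5·1000·3.874²/1000
Solving for f: f = (157.25·1000)/((165.8/0.2152)·0.5·1000·3.874²) = 0.0272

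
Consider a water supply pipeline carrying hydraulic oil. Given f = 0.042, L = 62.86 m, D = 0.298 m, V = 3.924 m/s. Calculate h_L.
Formula: h_L = f \frac{L}{D} \frac{V^2}{2g}
h_L = 0.042·(62.86/0.298)·3.924²/(2·9.81) = 6.953 m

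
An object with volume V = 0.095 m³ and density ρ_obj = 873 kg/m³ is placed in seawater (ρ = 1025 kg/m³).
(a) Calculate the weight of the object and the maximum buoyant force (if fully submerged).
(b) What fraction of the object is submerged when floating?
(a) W=rho_obj*g*V=873*9.81*0.095=813.6 N; F_B(max)=rho*g*V=1025*9.81*0.095=955.2 N
(b) Floating fraction=rho_obj/rho=873/1025=0.852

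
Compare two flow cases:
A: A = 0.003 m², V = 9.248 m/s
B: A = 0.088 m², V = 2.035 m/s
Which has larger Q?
Q(A) = 27.74 L/s, Q(B) = 179.1 L/s. Answer: B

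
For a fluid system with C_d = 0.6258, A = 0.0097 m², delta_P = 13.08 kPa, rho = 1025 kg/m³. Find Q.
Formula: Q = C_d A \sqrt{\frac{2 \Delta P}{\rho}}
Q = 0.6258·0.0097·√(2·(13.08·1000)/1025)·1000 = 30.67 L/s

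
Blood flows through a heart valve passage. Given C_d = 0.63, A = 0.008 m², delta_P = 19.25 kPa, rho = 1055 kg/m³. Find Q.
Formula: Q = C_d A \sqrt{\frac{2 \Delta P}{\rho}}
Q = 0.63·0.008·√(2·(19.25·1000)/1055)·1000 = 30.45 L/s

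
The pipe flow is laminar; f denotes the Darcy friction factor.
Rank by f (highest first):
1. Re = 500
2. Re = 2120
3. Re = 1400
Case 1: f = 0.128
Case 2: f = 0.03019
Case 3: f = 0.04571
Ranking (highest first): 1, 3, 2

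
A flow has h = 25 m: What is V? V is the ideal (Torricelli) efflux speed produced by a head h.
Formula: V = \sqrt{2 g h}
V = √(2·9.81·25) = 22.15 m/s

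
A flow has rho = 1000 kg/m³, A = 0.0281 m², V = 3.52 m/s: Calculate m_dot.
Formula: \dot{m} = \rho A V
m_dot = 1000·0.0281·3.52 = 98.91 kg/s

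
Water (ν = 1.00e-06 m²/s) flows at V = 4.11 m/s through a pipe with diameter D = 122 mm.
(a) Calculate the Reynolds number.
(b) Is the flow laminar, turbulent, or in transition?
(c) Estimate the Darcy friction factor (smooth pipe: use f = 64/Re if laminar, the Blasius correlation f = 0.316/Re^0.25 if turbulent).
(a) Re = V·D/ν = 4.11·0.122/1.00e-06 = 501420
(b) Flow regime: turbulent (Re > 4000)
(c) Friction factor: f = 0.316/Re^0.25 = 0.316/501420^0.25 = 0.01188 (Blasius is strictly valid for Re ≲ 1e5; used here as the smooth-pipe estimate the problem specifies)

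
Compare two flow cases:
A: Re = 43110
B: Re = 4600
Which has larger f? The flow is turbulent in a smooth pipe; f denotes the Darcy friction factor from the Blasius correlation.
f(A) = 0.02193, f(B) = 0.03837. Answer: B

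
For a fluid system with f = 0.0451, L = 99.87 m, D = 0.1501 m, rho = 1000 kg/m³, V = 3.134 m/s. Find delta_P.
Formula: \Delta P = f \frac{L}{D} \frac{\rho V^2}{2}
delta_P = 0.0451·(99.87/0.1501)·0.5·1000·3.134²/1000 = 147.4 kPa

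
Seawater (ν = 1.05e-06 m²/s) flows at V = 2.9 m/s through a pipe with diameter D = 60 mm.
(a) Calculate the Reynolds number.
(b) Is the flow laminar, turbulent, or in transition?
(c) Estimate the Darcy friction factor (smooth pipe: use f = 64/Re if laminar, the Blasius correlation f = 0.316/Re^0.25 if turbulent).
(a) Re = V·D/ν = 2.9·0.06/1.05e-06 = 165710
(b) Flow regime: turbulent (Re > 4000)
(c) Friction factor: f = 0.316/Re^0.25 = 0.316/165710^0.25 = 0.01566 (Blasius is strictly valid for Re ≲ 1e5; used here as the smooth-pipe estimate the problem specifies)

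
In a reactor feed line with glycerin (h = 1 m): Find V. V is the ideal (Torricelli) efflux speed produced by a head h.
Formula: V = \sqrt{2 g h}
V = √(2·9.81·1) = 4.429 m/s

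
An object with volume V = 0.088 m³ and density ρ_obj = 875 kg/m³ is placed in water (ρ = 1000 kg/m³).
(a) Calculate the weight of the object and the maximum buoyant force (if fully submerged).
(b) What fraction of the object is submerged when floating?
(a) W=rho_obj*g*V=875*9.81*0.088=755.4 N; F_B(max)=rho*g*V=1000*9.81*0.088=863.3 N
(b) Floating fraction=rho_obj/rho=875/1000=0.875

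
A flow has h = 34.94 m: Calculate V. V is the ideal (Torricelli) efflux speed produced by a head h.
Formula: V = \sqrt{2 g h}
V = √(2·9.81·34.94) = 26.18 m/s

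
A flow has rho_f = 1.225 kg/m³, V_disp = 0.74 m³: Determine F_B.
Formula: F_B = \rho_f g V_{disp}
F_B = 1.225·9.81·0.74 = 8.893 N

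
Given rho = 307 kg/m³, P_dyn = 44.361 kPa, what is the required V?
Formula: P_{dyn} = \frac{1}{2} \rho V^2
Substituting knowns: 44.361 = 0.5·307·V²/1000
Solving for V: V = √(2·(44.361·1000)/307) = 17 m/s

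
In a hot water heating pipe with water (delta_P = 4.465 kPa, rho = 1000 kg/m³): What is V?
Formula: V = \sqrt{\frac{2 \Delta P}{\rho}}
V = √(2·(4.465·1000)/1000) = 2.988 m/s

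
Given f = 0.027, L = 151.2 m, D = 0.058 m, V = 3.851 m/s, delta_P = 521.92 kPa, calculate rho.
Formula: \Delta P = f \frac{L}{D} \frac{\rho V^2}{2}
Substituting knowns: 521.92 = 0.027·(151.2/0.058)·0.5·rho·3.851²/1000
Solving for rho: rho = (521.92·1000)/(0.027·(151.2/0.058)·0.5·3.851²) = 1000 kg/m³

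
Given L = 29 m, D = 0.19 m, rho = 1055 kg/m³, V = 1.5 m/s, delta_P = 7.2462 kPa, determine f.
Formula: \Delta P = f \frac{L}{D} \frac{\rho V^2}{2}
Substituting knowns: 7.2462 = f·(29/0.19)·0.5·1055·1.5²/1000
Solving for f: f = (7.2462·1000)/((29/0.19)·0.5·1055·1.5²) = 0.04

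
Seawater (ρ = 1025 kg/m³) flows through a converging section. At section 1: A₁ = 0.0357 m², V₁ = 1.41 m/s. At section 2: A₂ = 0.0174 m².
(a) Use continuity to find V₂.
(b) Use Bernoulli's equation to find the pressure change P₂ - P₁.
(a) Continuity: A₁V₁=A₂V₂ -> V₂=A₁V₁/A₂=0.0357*1.41/0.0174=2.89 m/s
(b) Bernoulli: P₂-P₁=0.5*rho*(V₁^2-V₂^2)/1000=0.5*1025*(1.41^2-2.89^2)/1000=-3.262 kPa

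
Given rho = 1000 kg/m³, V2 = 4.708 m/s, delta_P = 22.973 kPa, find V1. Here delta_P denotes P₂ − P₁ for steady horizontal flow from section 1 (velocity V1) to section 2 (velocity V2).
Formula: \Delta P = \frac{1}{2} \rho (V_1^2 - V_2^2)
Substituting knowns: 22.973 = 0.5·1000·(V1² − 4.708²)/1000
Solving for V1: V1 = √(4.708² + 2·(22.973·1000)/1000) = 8.253 m/s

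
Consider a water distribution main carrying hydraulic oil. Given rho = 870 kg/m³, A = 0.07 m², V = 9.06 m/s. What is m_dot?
Formula: \dot{m} = \rho A V
m_dot = 870·0.07·9.06 = 551.8 kg/s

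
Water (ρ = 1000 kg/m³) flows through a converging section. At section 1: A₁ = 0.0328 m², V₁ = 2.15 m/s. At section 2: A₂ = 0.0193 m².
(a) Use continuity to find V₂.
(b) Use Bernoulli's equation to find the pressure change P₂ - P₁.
(a) Continuity: A₁V₁=A₂V₂ -> V₂=A₁V₁/A₂=0.0328*2.15/0.0193=3.65 m/s
(b) Bernoulli: P₂-P₁=0.5*rho*(V₁^2-V₂^2)/1000=0.5*1000*(2.15^2-3.65^2)/1000=-4.35 kPa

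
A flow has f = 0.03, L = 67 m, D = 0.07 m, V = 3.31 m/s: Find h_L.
Formula: h_L = f \frac{L}{D} \frac{V^2}{2g}
h_L = 0.03·(67/0.07)·3.31²/(2·9.81) = 16.03 m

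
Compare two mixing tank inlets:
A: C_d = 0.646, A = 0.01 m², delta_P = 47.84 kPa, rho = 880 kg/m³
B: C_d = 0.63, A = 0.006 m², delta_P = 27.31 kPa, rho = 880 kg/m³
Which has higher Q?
Q(A) = 67.36 L/s, Q(B) = 29.78 L/s. Answer: A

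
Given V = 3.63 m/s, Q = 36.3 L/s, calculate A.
Formula: Q = A V
Substituting knowns: 36.3 = A·3.63·1000
Solving for A: A = (36.3/1000)/3.63 = 0.01 m²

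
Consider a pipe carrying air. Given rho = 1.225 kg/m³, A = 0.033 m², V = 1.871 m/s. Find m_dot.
Formula: \dot{m} = \rho A V
m_dot = 1.225·0.033·1.871 = 0.07564 kg/s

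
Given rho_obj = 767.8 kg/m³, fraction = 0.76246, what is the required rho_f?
Formula: f_{sub} = \frac{\rho_{obj}}{\rho_f}
Substituting knowns: 0.76246 = 767.8/rho_f
Solving for rho_f: rho_f = 767.8/0.76246 = 1007 kg/m³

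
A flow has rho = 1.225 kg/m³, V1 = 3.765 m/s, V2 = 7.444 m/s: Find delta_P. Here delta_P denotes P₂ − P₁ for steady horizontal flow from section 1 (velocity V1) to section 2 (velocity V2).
Formula: \Delta P = \frac{1}{2} \rho (V_1^2 - V_2^2)
delta_P = 0.5·1.225·(3.765² − 7.444²)/1000 = -0.02526 kPa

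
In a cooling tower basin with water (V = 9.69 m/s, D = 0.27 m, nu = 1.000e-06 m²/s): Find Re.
Formula: Re = \frac{V D}{\nu}
Re = 9.69·0.27/1.000e-06 = 2.616e+06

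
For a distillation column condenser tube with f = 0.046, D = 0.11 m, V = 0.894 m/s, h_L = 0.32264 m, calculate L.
Formula: h_L = f \frac{L}{D} \frac{V^2}{2g}
Substituting knowns: 0.32264 = 0.046·(L/0.11)·0.894²/(2·9.81)
Solving for L: L = 0.32264·2·9.81·0.11/(0.046·0.894²) = 18.94 m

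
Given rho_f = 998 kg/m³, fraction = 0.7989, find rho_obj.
Formula: f_{sub} = \frac{\rho_{obj}}{\rho_f}
Substituting knowns: 0.7989 = rho_obj/998
Solving for rho_obj: rho_obj = 0.7989·998 = 797.3 kg/m³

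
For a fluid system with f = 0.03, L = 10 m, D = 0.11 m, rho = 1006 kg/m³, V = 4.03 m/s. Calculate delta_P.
Formula: \Delta P = f \frac{L}{D} \frac{\rho V^2}{2}
delta_P = 0.03·(10/0.11)·0.5·1006·4.03²/1000 = 22.28 kPa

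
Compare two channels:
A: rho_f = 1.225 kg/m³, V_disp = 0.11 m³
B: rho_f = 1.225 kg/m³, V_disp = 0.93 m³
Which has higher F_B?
F_B(A) = 1.322 N, F_B(B) = 11.18 N. Answer: B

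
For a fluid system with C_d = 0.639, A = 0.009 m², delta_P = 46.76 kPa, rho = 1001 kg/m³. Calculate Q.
Formula: Q = C_d A \sqrt{\frac{2 \Delta P}{\rho}}
Q = 0.639·0.009·√(2·(46.76·1000)/1001)·1000 = 55.59 L/s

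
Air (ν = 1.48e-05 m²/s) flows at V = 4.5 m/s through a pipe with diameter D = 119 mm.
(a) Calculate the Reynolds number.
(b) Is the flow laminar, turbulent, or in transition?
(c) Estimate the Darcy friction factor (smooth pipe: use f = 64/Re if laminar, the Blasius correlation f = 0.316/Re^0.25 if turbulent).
(a) Re = V·D/ν = 4.5·0.119/1.48e-05 = 36182
(b) Flow regime: turbulent (Re > 4000)
(c) Friction factor: f = 0.316/Re^0.25 = 0.316/36182^0.25 = 0.02291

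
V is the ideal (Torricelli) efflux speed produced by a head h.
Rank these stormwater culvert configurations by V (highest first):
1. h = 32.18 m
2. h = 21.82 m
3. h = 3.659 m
Case 1: V = 25.13 m/s
Case 2: V = 20.69 m/s
Case 3: V = 8.473 m/s
Ranking (highest first): 1, 2, 3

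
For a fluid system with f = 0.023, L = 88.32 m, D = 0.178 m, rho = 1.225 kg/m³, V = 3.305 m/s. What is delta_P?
Formula: \Delta P = f \frac{L}{D} \frac{\rho V^2}{2}
delta_P = 0.023·(88.32/0.178)·0.5·1.225·3.305²/1000 = 0.07635 kPa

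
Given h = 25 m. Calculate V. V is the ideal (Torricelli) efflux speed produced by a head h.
Formula: V = \sqrt{2 g h}
V = √(2·9.81·25) = 22.15 m/s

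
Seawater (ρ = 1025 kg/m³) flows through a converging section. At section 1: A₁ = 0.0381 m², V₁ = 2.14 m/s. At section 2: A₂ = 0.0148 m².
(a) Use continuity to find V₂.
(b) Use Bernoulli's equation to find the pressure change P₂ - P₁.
(a) Continuity: A₁V₁=A₂V₂ -> V₂=A₁V₁/A₂=0.0381*2.14/0.0148=5.51 m/s
(b) Bernoulli: P₂-P₁=0.5*rho*(V₁^2-V₂^2)/1000=0.5*1025*(2.14^2-5.51^2)/1000=-13.21 kPa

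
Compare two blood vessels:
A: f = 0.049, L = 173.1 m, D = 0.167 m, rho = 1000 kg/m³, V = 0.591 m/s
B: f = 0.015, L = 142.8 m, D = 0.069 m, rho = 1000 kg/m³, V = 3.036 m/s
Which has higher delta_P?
delta_P(A) = 8.87 kPa, delta_P(B) = 143.1 kPa. Answer: B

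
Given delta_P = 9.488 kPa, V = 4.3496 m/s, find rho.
Formula: V = \sqrt{\frac{2 \Delta P}{\rho}}
Substituting knowns: 4.3496 = √(2·(9.488·1000)/rho)
Solving for rho: rho = 2·(9.488·1000)/4.3496² = 1003 kg/m³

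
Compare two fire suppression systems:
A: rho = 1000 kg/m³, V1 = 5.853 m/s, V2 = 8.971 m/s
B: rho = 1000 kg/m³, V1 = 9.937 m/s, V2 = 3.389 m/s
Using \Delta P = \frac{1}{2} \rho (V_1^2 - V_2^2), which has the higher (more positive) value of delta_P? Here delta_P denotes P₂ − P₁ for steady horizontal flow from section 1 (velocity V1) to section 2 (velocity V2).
delta_P(A) = -23.11 kPa, delta_P(B) = 43.63 kPa. Answer: B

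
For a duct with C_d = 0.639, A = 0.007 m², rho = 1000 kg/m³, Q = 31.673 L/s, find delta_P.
Formula: Q = C_d A \sqrt{\frac{2 \Delta P}{\rho}}
Substituting knowns: 31.673 = 0.639·0.007·√(2·(delta_P·1000)/1000)·1000
Solving for delta_P: delta_P = ((31.673/1000)/(0.639·0.007))²·1000/2/1000 = 25.07 kPa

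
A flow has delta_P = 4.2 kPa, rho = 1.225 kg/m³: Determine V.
Formula: V = \sqrt{\frac{2 \Delta P}{\rho}}
V = √(2·(4.2·1000)/1.225) = 82.81 m/s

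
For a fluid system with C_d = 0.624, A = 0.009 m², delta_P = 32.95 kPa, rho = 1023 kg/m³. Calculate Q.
Formula: Q = C_d A \sqrt{\frac{2 \Delta P}{\rho}}
Q = 0.624·0.009·√(2·(32.95·1000)/1023)·1000 = 45.07 L/s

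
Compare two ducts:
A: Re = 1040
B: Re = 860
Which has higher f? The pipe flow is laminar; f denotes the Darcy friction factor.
f(A) = 0.06154, f(B) = 0.07442. Answer: B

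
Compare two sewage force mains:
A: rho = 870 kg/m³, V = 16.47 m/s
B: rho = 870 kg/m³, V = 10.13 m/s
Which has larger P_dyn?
P_dyn(A) = 118 kPa, P_dyn(B) = 44.64 kPa. Answer: A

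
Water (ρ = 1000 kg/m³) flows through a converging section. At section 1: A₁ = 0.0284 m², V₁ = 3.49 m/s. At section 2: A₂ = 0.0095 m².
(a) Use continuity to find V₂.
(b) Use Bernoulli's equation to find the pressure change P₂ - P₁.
(a) Continuity: A₁V₁=A₂V₂ -> V₂=A₁V₁/A₂=0.0284*3.49/0.0095=10.43 m/s
(b) Bernoulli: P₂-P₁=0.5*rho*(V₁^2-V₂^2)/1000=0.5*1000*(3.49^2-10.43^2)/1000=-48.3 kPa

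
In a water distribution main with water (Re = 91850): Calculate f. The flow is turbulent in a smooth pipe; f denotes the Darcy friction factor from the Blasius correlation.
Formula: f = \frac{0.316}{Re^{0.25}}
f = 0.316/91850^0.25 = 0.01815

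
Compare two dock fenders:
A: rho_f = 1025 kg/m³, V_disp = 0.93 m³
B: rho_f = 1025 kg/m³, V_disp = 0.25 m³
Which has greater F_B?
F_B(A) = 9351 N, F_B(B) = 2514 N. Answer: A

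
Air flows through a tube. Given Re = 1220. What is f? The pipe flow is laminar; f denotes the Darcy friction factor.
Formula: f = \frac{64}{Re}
f = 64/1220 = 0.05246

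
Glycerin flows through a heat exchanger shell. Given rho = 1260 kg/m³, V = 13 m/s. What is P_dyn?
Formula: P_{dyn} = \frac{1}{2} \rho V^2
P_dyn = 0.5·1260·13²/1000 = 106.5 kPa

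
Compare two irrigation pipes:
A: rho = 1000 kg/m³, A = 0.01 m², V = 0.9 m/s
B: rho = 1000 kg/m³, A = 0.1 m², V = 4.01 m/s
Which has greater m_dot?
m_dot(A) = 9 kg/s, m_dot(B) = 401 kg/s. Answer: B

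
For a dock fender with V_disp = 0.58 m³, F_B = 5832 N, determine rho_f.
Formula: F_B = \rho_f g V_{disp}
Substituting knowns: 5832 = rho_f·9.81·0.58
Solving for rho_f: rho_f = 5832/(9.81·0.58) = 1025 kg/m³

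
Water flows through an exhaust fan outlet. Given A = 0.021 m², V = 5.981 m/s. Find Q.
Formula: Q = A V
Q = 0.021·5.981·1000 = 125.6 L/s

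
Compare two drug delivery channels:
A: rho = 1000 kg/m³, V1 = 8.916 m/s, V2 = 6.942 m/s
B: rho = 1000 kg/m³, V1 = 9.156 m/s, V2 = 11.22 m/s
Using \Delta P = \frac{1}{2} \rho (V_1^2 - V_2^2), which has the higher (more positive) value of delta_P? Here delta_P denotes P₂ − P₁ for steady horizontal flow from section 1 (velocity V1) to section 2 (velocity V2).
delta_P(A) = 15.65 kPa, delta_P(B) = -21.03 kPa. Answer: A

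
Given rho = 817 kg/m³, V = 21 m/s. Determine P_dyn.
Formula: P_{dyn} = \frac{1}{2} \rho V^2
P_dyn = 0.5·817·21²/1000 = 180.1 kPa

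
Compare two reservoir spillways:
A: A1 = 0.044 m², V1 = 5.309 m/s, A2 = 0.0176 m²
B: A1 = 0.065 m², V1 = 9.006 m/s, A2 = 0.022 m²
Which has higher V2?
V2(A) = 13.27 m/s, V2(B) = 26.61 m/s. Answer: B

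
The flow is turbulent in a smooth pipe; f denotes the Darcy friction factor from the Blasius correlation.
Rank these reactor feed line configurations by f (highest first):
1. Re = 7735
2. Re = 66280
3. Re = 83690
Case 1: f = 0.0337
Case 2: f = 0.01969
Case 3: f = 0.01858
Ranking (highest first): 1, 2, 3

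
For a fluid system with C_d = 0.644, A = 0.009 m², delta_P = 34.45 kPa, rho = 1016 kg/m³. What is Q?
Formula: Q = C_d A \sqrt{\frac{2 \Delta P}{\rho}}
Q = 0.644·0.009·√(2·(34.45·1000)/1016)·1000 = 47.73 L/s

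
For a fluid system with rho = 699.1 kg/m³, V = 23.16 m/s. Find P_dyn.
Formula: P_{dyn} = \frac{1}{2} \rho V^2
P_dyn = 0.5·699.1·23.16²/1000 = 187.5 kPa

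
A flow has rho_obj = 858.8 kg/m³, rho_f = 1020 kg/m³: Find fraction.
Formula: f_{sub} = \frac{\rho_{obj}}{\rho_f}
fraction = 858.8/1020 = 0.842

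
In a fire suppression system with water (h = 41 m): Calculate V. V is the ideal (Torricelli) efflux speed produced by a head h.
Formula: V = \sqrt{2 g h}
V = √(2·9.81·41) = 28.36 m/s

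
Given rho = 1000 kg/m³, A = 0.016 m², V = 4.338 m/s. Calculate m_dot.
Formula: \dot{m} = \rho A V
m_dot = 1000·0.016·4.338 = 69.41 kg/s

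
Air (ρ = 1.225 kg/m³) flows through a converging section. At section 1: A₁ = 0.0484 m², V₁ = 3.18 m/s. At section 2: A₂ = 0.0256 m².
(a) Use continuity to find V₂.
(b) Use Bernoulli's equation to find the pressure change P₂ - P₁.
(a) Continuity: A₁V₁=A₂V₂ -> V₂=A₁V₁/A₂=0.0484*3.18/0.0256=6.01 m/s
(b) Bernoulli: P₂-P₁=0.5*rho*(V₁^2-V₂^2)/1000=0.5*1.225*(3.18^2-6.01^2)/1000=-0.01593 kPa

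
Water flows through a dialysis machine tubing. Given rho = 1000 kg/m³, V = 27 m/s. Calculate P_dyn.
Formula: P_{dyn} = \frac{1}{2} \rho V^2
P_dyn = 0.5·1000·27²/1000 = 364.5 kPa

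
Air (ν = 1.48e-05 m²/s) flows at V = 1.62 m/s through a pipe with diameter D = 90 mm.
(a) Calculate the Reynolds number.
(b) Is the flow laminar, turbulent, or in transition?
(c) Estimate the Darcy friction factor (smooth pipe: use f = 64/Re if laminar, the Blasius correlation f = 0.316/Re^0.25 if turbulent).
(a) Re = V·D/ν = 1.62·0.09/1.48e-05 = 9851.4
(b) Flow regime: turbulent (Re > 4000)
(c) Friction factor: f = 0.316/Re^0.25 = 0.316/9851.4^0.25 = 0.03172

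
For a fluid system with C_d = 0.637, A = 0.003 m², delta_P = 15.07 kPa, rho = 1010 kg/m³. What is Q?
Formula: Q = C_d A \sqrt{\frac{2 \Delta P}{\rho}}
Q = 0.637·0.003·√(2·(15.07·1000)/1010)·1000 = 10.44 L/s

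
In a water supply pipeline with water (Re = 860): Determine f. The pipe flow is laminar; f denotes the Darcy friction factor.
Formula: f = \frac{64}{Re}
f = 64/860 = 0.07442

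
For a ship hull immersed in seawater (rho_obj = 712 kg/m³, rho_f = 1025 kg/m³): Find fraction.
Formula: f_{sub} = \frac{\rho_{obj}}{\rho_f}
fraction = 712/1025 = 0.6946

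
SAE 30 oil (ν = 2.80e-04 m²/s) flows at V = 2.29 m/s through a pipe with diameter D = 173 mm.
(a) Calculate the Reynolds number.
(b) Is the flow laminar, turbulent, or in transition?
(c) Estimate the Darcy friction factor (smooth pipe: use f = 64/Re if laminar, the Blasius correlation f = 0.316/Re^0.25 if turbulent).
(a) Re = V·D/ν = 2.29·0.173/2.80e-04 = 1414.9
(b) Flow regime: laminar (Re < 2300)
(c) Friction factor: f = 64/Re = 64/1414.9 = 0.04523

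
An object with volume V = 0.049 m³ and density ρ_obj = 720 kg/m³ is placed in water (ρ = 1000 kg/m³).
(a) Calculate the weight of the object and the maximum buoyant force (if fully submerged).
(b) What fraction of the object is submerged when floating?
(a) W=rho_obj*g*V=720*9.81*0.049=346.1 N; F_B(max)=rho*g*V=1000*9.81*0.049=480.7 N
(b) Floating fraction=rho_obj/rho=720/1000=0.720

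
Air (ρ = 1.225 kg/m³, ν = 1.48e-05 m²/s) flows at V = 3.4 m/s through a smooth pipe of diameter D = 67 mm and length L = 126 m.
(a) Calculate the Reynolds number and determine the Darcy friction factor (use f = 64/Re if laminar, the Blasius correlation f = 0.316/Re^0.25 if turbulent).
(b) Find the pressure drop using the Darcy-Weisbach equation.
(a) Re = V·D/ν = 3.4·0.067/1.48e-05 = 15392 → turbulent (Re > 4000); f = 0.316/Re^0.25 = 0.316/15392^0.25 = 0.02837
(b) Darcy-Weisbach: ΔP = f·(L/D)·½ρV²/1000 = 0.02837·(126/0.067)·½·1.225·3.4²/1000 = 0.3778 kPa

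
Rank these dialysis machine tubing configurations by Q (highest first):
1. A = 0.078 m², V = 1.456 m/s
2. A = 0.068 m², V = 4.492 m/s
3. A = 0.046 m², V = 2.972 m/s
Case 1: Q = 113.6 L/s
Case 2: Q = 305.5 L/s
Case 3: Q = 136.7 L/s
Ranking (highest first): 2, 3, 1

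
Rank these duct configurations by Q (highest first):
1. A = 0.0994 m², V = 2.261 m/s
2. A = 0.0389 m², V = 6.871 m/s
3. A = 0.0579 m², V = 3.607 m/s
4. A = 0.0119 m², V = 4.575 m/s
Case 1: Q = 224.7 L/s
Case 2: Q = 267.3 L/s
Case 3: Q = 208.8 L/s
Case 4: Q = 54.44 L/s
Ranking (highest first): 2, 1, 3, 4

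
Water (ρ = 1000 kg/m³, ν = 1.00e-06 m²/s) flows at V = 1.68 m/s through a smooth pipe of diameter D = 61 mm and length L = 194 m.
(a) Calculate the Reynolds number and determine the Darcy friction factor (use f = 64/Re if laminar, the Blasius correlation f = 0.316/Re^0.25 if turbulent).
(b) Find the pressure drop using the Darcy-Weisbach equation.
(a) Re = V·D/ν = 1.68·0.061/1.00e-06 = 102480 → turbulent (Re > 4000); f = 0.316/Re^0.25 = 0.316/102480^0.25 = 0.017661 (Blasius is strictly valid for Re ≲ 1e5; used here as the smooth-pipe estimate the problem specifies)
(b) Darcy-Weisbach: ΔP = f·(L/D)·½ρV²/1000 = 0.017661·(194/0.061)·½·1000·1.68²/1000 = 79.26 kPa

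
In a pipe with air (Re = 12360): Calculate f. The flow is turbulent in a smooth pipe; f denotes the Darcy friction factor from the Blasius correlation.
Formula: f = \frac{0.316}{Re^{0.25}}
f = 0.316/12360^0.25 = 0.02997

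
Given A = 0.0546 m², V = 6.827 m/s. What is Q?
Formula: Q = A V
Q = 0.0546·6.827·1000 = 372.8 L/s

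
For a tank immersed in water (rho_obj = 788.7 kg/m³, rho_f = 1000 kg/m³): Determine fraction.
Formula: f_{sub} = \frac{\rho_{obj}}{\rho_f}
fraction = 788.7/1000 = 0.7887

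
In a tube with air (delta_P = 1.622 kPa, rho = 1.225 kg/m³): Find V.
Formula: V = \sqrt{\frac{2 \Delta P}{\rho}}
V = √(2·(1.622·1000)/1.225) = 51.46 m/s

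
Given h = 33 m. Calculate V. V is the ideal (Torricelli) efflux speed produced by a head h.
Formula: V = \sqrt{2 g h}
V = √(2·9.81·33) = 25.45 m/s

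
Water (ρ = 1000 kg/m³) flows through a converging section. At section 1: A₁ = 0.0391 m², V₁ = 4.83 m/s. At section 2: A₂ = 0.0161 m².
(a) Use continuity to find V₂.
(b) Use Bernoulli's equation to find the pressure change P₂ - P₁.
(a) Continuity: A₁V₁=A₂V₂ -> V₂=A₁V₁/A₂=0.0391*4.83/0.0161=11.73 m/s
(b) Bernoulli: P₂-P₁=0.5*rho*(V₁^2-V₂^2)/1000=0.5*1000*(4.83^2-11.73^2)/1000=-57.13 kPa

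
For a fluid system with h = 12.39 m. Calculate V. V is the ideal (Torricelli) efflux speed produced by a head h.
Formula: V = \sqrt{2 g h}
V = √(2·9.81·12.39) = 15.59 m/s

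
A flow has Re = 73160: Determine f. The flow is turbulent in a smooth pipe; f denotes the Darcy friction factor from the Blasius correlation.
Formula: f = \frac{0.316}{Re^{0.25}}
f = 0.316/73160^0.25 = 0.01921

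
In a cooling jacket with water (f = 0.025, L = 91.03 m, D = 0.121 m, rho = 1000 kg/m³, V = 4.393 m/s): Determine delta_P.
Formula: \Delta P = f \frac{L}{D} \frac{\rho V^2}{2}
delta_P = 0.025·(91.03/0.121)·0.5·1000·4.393²/1000 = 181.5 kPa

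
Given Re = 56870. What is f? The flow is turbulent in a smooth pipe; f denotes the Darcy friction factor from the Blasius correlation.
Formula: f = \frac{0.316}{Re^{0.25}}
f = 0.316/56870^0.25 = 0.02046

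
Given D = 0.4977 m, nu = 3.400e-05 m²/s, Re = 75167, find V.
Formula: Re = \frac{V D}{\nu}
Substituting knowns: 75167 = V·0.4977/3.400e-05
Solving for V: V = 75167·3.400e-05/0.4977 = 5.135 m/s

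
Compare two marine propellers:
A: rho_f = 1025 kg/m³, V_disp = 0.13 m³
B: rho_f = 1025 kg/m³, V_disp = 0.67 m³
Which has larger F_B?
F_B(A) = 1307 N, F_B(B) = 6737 N. Answer: B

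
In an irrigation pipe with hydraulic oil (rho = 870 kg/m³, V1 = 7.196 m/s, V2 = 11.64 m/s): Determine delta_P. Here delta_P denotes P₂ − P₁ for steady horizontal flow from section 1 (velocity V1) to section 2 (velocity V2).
Formula: \Delta P = \frac{1}{2} \rho (V_1^2 - V_2^2)
delta_P = 0.5·870·(7.196² − 11.64²)/1000 = -36.41 kPa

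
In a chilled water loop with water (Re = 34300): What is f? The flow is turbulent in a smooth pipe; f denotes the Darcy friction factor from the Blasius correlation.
Formula: f = \frac{0.316}{Re^{0.25}}
f = 0.316/34300^0.25 = 0.02322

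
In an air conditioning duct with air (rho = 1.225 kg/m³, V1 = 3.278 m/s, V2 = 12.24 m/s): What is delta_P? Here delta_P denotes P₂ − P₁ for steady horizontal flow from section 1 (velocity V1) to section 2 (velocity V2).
Formula: \Delta P = \frac{1}{2} \rho (V_1^2 - V_2^2)
delta_P = 0.5·1.225·(3.278² − 12.24²)/1000 = -0.08518 kPa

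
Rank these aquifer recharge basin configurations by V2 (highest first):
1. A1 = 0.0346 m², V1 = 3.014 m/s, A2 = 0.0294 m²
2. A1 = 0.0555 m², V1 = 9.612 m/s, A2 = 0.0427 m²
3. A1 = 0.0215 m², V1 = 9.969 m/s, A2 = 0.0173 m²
Case 1: V2 = 3.547 m/s
Case 2: V2 = 12.49 m/s
Case 3: V2 = 12.39 m/s
Ranking (highest first): 2, 3, 1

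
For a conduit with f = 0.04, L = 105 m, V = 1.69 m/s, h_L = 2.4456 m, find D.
Formula: h_L = f \frac{L}{D} \frac{V^2}{2g}
Substituting knowns: 2.4456 = 0.04·(105/D)·1.69²/(2·9.81)
Solving for D: D = 0.04·105·1.69²/(2·9.81·2.4456) = 0.25 m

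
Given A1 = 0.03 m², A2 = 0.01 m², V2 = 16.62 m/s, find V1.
Formula: V_2 = \frac{A_1 V_1}{A_2}
Substituting knowns: 16.62 = 0.03·V1/0.01
Solving for V1: V1 = 16.62·0.01/0.03 = 5.54 m/s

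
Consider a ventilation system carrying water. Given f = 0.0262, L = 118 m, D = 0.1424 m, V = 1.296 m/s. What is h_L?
Formula: h_L = f \frac{L}{D} \frac{V^2}{2g}
h_L = 0.0262·(118/0.1424)·1.296²/(2·9.81) = 1.859 m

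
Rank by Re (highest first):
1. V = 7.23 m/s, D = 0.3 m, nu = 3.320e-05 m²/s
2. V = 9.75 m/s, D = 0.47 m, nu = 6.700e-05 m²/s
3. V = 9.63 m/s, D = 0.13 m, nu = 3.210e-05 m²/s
Case 1: Re = 65331
Case 2: Re = 68396
Case 3: Re = 39000
Ranking (highest first): 2, 1, 3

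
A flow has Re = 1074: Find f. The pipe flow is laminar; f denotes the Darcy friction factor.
Formula: f = \frac{64}{Re}
f = 64/1074 = 0.05959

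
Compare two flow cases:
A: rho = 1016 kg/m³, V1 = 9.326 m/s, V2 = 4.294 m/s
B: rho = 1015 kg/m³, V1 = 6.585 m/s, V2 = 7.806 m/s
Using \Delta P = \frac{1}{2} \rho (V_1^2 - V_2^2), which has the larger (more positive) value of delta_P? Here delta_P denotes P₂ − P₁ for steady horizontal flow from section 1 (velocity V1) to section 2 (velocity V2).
delta_P(A) = 34.82 kPa, delta_P(B) = -8.917 kPa. Answer: A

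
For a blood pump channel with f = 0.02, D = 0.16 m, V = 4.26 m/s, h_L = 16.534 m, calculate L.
Formula: h_L = f \frac{L}{D} \frac{V^2}{2g}
Substituting knowns: 16.534 = 0.02·(L/0.16)·4.26²/(2·9.81)
Solving for L: L = 16.534·2·9.81·0.16/(0.02·4.26²) = 143 m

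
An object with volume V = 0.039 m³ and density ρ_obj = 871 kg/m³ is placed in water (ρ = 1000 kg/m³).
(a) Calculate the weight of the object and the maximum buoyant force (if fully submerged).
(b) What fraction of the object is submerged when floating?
(a) W=rho_obj*g*V=871*9.81*0.039=333.2 N; F_B(max)=rho*g*V=1000*9.81*0.039=382.6 N
(b) Floating fraction=rho_obj/rho=871/1000=0.871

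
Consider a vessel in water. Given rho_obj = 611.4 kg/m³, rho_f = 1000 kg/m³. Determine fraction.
Formula: f_{sub} = \frac{\rho_{obj}}{\rho_f}
fraction = 611.4/1000 = 0.6114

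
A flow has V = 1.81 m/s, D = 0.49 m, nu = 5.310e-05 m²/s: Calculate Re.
Formula: Re = \frac{V D}{\nu}
Re = 1.81·0.49/5.310e-05 = 16702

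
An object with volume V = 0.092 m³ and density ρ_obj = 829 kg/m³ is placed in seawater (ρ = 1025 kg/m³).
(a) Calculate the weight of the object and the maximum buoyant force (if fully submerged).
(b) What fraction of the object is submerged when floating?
(a) W=rho_obj*g*V=829*9.81*0.092=748.2 N; F_B(max)=rho*g*V=1025*9.81*0.092=925.1 N
(b) Floating fraction=rho_obj/rho=829/1025=0.809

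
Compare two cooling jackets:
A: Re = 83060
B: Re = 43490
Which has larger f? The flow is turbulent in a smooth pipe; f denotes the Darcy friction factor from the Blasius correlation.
f(A) = 0.01861, f(B) = 0.02188. Answer: B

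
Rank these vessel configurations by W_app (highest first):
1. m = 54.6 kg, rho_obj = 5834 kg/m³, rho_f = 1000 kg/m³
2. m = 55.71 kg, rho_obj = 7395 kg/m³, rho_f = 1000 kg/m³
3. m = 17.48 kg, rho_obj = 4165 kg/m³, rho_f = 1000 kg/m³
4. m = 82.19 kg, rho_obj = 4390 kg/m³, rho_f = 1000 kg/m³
Case 1: W_app = 443.8 N
Case 2: W_app = 472.6 N
Case 3: W_app = 130.3 N
Case 4: W_app = 622.6 N
Ranking (highest first): 4, 2, 1, 3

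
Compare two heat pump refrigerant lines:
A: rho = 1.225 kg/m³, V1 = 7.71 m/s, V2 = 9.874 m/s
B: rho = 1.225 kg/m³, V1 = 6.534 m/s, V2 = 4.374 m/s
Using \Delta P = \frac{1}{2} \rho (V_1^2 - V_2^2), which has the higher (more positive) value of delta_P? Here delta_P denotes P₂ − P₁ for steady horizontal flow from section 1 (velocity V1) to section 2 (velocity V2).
delta_P(A) = -0.02331 kPa, delta_P(B) = 0.01443 kPa. Answer: B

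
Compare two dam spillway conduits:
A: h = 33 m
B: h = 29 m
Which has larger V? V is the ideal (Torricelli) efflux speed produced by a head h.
V(A) = 25.45 m/s, V(B) = 23.85 m/s. Answer: A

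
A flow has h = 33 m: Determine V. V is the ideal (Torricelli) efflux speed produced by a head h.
Formula: V = \sqrt{2 g h}
V = √(2·9.81·33) = 25.45 m/s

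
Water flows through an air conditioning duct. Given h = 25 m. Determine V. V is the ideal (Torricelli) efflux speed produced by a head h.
Formula: V = \sqrt{2 g h}
V = √(2·9.81·25) = 22.15 m/s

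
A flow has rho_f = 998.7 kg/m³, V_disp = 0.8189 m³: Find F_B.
Formula: F_B = \rho_f g V_{disp}
F_B = 998.7·9.81·0.8189 = 8023 N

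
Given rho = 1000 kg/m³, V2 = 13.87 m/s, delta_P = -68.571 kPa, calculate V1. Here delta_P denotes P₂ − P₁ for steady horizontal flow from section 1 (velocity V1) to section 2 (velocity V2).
Formula: \Delta P = \frac{1}{2} \rho (V_1^2 - V_2^2)
Substituting knowns: -68.571 = 0.5·1000·(V1² − 13.87²)/1000
Solving for V1: V1 = √(13.87² + 2·(-68.571·1000)/1000) = 7.432 m/s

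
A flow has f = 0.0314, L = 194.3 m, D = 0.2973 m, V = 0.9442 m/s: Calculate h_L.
Formula: h_L = f \frac{L}{D} \frac{V^2}{2g}
h_L = 0.0314·(194.3/0.2973)·0.9442²/(2·9.81) = 0.9325 m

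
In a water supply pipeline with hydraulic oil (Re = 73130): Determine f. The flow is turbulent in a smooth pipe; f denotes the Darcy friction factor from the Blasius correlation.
Formula: f = \frac{0.316}{Re^{0.25}}
f = 0.316/73130^0.25 = 0.01922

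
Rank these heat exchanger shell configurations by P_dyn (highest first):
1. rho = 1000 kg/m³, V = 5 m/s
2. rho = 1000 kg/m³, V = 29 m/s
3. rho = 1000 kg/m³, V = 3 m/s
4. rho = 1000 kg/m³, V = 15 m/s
Case 1: P_dyn = 12.5 kPa
Case 2: P_dyn = 420.5 kPa
Case 3: P_dyn = 4.5 kPa
Case 4: P_dyn = 112.5 kPa
Ranking (highest first): 2, 4, 1, 3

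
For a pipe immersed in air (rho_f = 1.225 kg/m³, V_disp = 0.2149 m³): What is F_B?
Formula: F_B = \rho_f g V_{disp}
F_B = 1.225·9.81·0.2149 = 2.583 N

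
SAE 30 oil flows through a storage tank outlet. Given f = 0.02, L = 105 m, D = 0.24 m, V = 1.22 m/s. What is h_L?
Formula: h_L = f \frac{L}{D} \frac{V^2}{2g}
h_L = 0.02·(105/0.24)·1.22²/(2·9.81) = 0.6638 m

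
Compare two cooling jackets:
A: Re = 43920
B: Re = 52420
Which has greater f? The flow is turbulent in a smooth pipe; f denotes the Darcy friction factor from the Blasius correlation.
f(A) = 0.02183, f(B) = 0.02088. Answer: A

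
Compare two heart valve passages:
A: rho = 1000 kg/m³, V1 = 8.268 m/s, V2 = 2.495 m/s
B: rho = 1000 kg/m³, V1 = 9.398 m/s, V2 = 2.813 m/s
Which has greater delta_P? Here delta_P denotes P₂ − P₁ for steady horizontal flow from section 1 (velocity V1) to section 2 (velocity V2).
delta_P(A) = 31.07 kPa, delta_P(B) = 40.2 kPa. Answer: B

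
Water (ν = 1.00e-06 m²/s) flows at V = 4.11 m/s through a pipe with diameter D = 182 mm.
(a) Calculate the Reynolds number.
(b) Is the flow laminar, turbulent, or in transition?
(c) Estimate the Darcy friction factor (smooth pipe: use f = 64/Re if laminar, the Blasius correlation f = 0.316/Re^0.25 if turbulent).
(a) Re = V·D/ν = 4.11·0.182/1.00e-06 = 748020
(b) Flow regime: turbulent (Re > 4000)
(c) Friction factor: f = 0.316/Re^0.25 = 0.316/748020^0.25 = 0.01075 (Blasius is strictly valid for Re ≲ 1e5; used here as the smooth-pipe estimate the problem specifies)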